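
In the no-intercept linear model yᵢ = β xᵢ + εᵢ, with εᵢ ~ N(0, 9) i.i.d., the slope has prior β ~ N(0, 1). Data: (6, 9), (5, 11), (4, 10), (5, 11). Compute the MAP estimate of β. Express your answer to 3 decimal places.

β̂_MAP = 1.838

log p(β | y) = −Σ(yᵢ − βxᵢ)²/(2·9) − β²/(2·1) + const.
Setting the derivative to zero: Σxᵢ(yᵢ − βxᵢ)/9 − β/1 = 0, so β = Σxᵢyᵢ / (Σxᵢ² + σ²/τ²).
Σxᵢyᵢ = 6·9 + 5·11 + 4·10 + 5·11 = 204; Σxᵢ² = 102; σ²/τ² = 9.
β̂_MAP = 204 / (102 + 9) = 204/111 ≈ 1.838.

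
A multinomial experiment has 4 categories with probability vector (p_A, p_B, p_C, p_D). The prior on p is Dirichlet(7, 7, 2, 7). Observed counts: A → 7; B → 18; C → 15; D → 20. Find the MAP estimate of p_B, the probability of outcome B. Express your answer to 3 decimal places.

The posterior is Dirichlet(αᵢ + nᵢ) = Dirichlet(14, 25, 17, 27).
For a Dirichlet(a₁,…,a_K) with all aᵢ > 1, the mode has j-th component (aⱼ − 1)/(Σaᵢ − K).
Here Σaᵢ = 83 and K = 4, so p_B = (25 − 1)/(83 − 4) = 24/79 ≈ 0.304.

MAP estimate of p_B = 0.304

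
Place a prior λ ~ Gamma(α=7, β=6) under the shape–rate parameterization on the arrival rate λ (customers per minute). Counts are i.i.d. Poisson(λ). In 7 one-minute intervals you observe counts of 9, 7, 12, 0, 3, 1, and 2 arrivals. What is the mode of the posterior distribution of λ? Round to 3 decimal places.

Σxᵢ = 9+7+12+0+3+1+2 = 34, with n = 7.
Posterior ∝ λ^6e^(−6λ) · λ^34e^(−7λ) = λ^40e^(−13λ), i.e. Gamma(shape=41, rate=13).
The mode of a Gamma(a, b) with a ≥ 1 (shape–rate) is (a−1)/b = 40/13 ≈ 3.077.

λ̂_MAP = 3.077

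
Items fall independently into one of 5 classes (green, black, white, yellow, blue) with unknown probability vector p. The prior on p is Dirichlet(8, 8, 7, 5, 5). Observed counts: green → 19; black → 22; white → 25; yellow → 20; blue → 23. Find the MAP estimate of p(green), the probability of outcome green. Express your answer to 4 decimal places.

MAP estimate of p(green) = 0.1898

The posterior is Dirichlet(αᵢ + nᵢ) = Dirichlet(27, 30, 32, 25, 28).
For a Dirichlet(a₁,…,a_K) with all aᵢ > 1, the mode has j-th component (aⱼ − 1)/(Σaᵢ − K).
Here Σaᵢ = 142 and K = 5, so p(green) = (27 − 1)/(142 − 5) = 26/137 ≈ 0.1898.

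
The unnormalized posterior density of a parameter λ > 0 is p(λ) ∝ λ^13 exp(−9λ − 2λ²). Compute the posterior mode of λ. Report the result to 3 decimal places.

λ̂_MAP = 1.000

ℓ'(λ) = 13/λ − 9 − 4λ. Setting this to zero and multiplying by λ: 4λ² + 9λ − 13 = 0.
λ = (−9 + √(9² + 4·4·13)) / (2·4) = (−9 + √289) / 8 = (−9 + 17)/8 = 1.
ℓ''(λ) = −13/λ² − 4 < 0, confirming a maximum.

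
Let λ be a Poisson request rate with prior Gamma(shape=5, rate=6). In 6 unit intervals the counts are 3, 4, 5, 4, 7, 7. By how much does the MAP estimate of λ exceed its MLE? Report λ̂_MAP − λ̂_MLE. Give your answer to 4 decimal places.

MAP − MLE = -2.1667

Σxᵢ = 30. Posterior is Gamma(35, 12); MAP = (35−1)/12 = 34/12 ≈ 2.83333.
MLE = x̄ = 30/6 ≈ 5.00000.
Difference = 34/12 − 30/6 = -13/6 ≈ -2.1667.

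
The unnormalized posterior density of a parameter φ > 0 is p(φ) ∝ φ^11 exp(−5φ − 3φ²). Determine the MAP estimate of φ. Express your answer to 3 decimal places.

ℓ'(φ) = 11/φ − 5 − 6φ. Setting this to zero and multiplying by φ: 6φ² + 5φ − 11 = 0.
φ = (−5 + √(5² + 4·6·11)) / (2·6) = (−5 + √289) / 12 = (−5 + 17)/12 = 1.
ℓ''(φ) = −11/φ² − 6 < 0, confirming a maximum.

φ̂_MAP = 1.000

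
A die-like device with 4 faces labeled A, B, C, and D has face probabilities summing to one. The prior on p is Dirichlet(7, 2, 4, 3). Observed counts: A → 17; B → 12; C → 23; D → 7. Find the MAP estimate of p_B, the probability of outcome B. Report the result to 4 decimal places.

MAP estimate of p_B = 0.1831

The posterior is Dirichlet(αᵢ + nᵢ) = Dirichlet(24, 14, 27, 10).
For a Dirichlet(a₁,…,a_K) with all aᵢ > 1, the mode has j-th component (aⱼ − 1)/(Σaᵢ − K).
Here Σaᵢ = 75 and K = 4, so p_B = (14 − 1)/(75 − 4) = 13/71 ≈ 0.1831.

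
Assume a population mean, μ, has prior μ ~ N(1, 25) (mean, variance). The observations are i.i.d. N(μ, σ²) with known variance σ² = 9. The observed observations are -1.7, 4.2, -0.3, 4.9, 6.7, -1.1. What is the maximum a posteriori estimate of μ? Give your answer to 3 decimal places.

μ̂_MAP = 2.053

n = 6; x̄ = ((-1.7) + 4.2 + (-0.3) + 4.9 + 6.7 + (-1.1))/6 = 12.7/6 = 127/60 ≈ 2.1167.
For a Normal prior and Normal likelihood with known variance, the posterior is Normal; its mode equals its mean, the precision-weighted average.
Prior precision 1/σ₀² = 1/25 = 0.04; data precision n/σ² = 6/9 = 2/3.
μ̂ = (0.04·1 + (2/3)·(127/60)) / (0.04 + 2/3) = (653/450)/(53/75) = 653/318 ≈ 2.053.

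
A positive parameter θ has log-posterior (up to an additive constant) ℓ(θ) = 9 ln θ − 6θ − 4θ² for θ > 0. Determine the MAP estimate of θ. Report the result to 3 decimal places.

ℓ'(θ) = 9/θ − 6 − 8θ. Setting this to zero and multiplying by θ: 8θ² + 6θ − 9 = 0.
θ = (−6 + √(6² + 4·8·9)) / (2·8) = (−6 + √324) / 16 = (−6 + 18)/16 = 3/4.
ℓ''(θ) = −9/θ² − 8 < 0, confirming a maximum.

θ̂_MAP = 0.750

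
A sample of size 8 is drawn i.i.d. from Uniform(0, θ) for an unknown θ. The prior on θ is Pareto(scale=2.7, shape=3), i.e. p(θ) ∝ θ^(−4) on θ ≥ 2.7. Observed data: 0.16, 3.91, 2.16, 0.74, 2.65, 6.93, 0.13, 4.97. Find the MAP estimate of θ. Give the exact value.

The Uniform(0, θ) likelihood is θ^(−n) for θ ≥ max(xᵢ), zero otherwise. Here max(xᵢ) = 6.93.
Posterior ∝ θ^(−4) · θ^(−8) = θ^(−12) on θ ≥ max(2.7, 6.93) = 6.93.
This density is strictly decreasing in θ, so the posterior mode lies at the lower boundary of the support.

θ̂_MAP = 6.93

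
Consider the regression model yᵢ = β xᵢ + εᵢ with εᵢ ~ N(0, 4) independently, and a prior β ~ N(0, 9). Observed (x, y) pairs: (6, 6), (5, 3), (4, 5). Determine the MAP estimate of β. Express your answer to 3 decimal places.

β̂_MAP = 0.917

log p(β | y) = −Σ(yᵢ − βxᵢ)²/(2·4) − β²/(2·9) + const.
Setting the derivative to zero: Σxᵢ(yᵢ − βxᵢ)/4 − β/9 = 0, so β = Σxᵢyᵢ / (Σxᵢ² + σ²/τ²).
Σxᵢyᵢ = 6·6 + 5·3 + 4·5 = 71; Σxᵢ² = 77; σ²/τ² = 4/9.
β̂_MAP = 71 / (77 + 4/9) = 71/(697/9) = 639/697 ≈ 0.917.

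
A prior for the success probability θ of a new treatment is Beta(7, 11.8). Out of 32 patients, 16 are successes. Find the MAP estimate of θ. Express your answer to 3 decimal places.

Prior: Beta(7, 11.8).
Data: 16 successes in 32 trials. The binomial likelihood contributes θ^16(1−θ)^16, so the posterior is Beta(7+16, 11.8+16) = Beta(23, 27.8).
For Beta(a, b) with a, b > 1 the mode is (a−1)/(a+b−2) = 22/48.8 ≈ 0.451.

θ̂_MAP = 0.451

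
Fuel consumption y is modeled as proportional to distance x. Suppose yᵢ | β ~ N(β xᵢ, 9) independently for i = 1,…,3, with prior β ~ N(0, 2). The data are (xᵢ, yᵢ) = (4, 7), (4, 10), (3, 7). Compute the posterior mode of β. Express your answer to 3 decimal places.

log p(β | y) = −Σ(yᵢ − βxᵢ)²/(2·9) − β²/(2·2) + const.
Setting the derivative to zero: Σxᵢ(yᵢ − βxᵢ)/9 − β/2 = 0, so β = Σxᵢyᵢ / (Σxᵢ² + σ²/τ²).
Σxᵢyᵢ = 4·7 + 4·10 + 3·7 = 89; Σxᵢ² = 41; σ²/τ² = 4.5.
β̂_MAP = 89 / (41 + 4.5) = 89/45.5 ≈ 1.956.

β̂_MAP = 1.956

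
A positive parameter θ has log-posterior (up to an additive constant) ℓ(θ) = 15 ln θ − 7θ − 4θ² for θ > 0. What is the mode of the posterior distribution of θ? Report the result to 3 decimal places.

ℓ'(θ) = 15/θ − 7 − 8θ. Setting this to zero and multiplying by θ: 8θ² + 7θ − 15 = 0.
θ = (−7 + √(7² + 4·8·15)) / (2·8) = (−7 + √529) / 16 = (−7 + 23)/16 = 1.
ℓ''(θ) = −15/θ² − 8 < 0, confirming a maximum.

θ̂_MAP = 1.000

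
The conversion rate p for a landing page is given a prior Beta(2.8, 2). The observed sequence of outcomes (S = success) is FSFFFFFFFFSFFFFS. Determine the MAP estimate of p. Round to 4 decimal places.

Prior: Beta(2.8, 2).
Data: 3 successes in 16 trials (from the sequence). The binomial likelihood contributes p^3(1−p)^13, so the posterior is Beta(2.8+3, 2+13) = Beta(5.8, 15).
For Beta(a, b) with a, b > 1 the mode is (a−1)/(a+b−2) = 4.8/18.8 ≈ 0.2553.

p̂_MAP = 0.2553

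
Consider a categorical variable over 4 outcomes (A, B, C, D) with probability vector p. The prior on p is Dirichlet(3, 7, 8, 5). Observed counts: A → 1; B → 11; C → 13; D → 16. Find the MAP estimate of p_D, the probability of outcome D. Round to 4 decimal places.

The posterior is Dirichlet(αᵢ + nᵢ) = Dirichlet(4, 18, 21, 21).
For a Dirichlet(a₁,…,a_K) with all aᵢ > 1, the mode has j-th component (aⱼ − 1)/(Σaᵢ − K).
Here Σaᵢ = 64 and K = 4, so p_D = (21 − 1)/(64 − 4) = 20/60 ≈ 0.3333.

MAP estimate of p_D = 0.3333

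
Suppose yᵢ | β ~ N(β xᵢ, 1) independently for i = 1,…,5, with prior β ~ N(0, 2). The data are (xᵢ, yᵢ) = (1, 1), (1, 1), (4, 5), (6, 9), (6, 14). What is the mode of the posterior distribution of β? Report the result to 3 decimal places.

β̂_MAP = 1.768

log p(β | y) = −Σ(yᵢ − βxᵢ)²/(2·1) − β²/(2·2) + const.
Setting the derivative to zero: Σxᵢ(yᵢ − βxᵢ)/1 − β/2 = 0, so β = Σxᵢyᵢ / (Σxᵢ² + σ²/τ²).
Σxᵢyᵢ = 1·1 + 1·1 + 4·5 + 6·9 + 6·14 = 160; Σxᵢ² = 90; σ²/τ² = 0.5.
β̂_MAP = 160 / (90 + 0.5) = 160/90.5 ≈ 1.768.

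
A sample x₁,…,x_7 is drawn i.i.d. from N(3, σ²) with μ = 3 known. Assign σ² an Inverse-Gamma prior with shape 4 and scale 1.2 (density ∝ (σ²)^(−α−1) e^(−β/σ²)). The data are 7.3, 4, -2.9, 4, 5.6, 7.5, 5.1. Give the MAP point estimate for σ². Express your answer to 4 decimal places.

σ̂²_MAP = 5.2424

Sum of squared deviations about the known mean: SS = (7.3−3)² + (4−3)² + (-2.9−3)² + (4−3)² + (5.6−3)² + (7.5−3)² + (5.1−3)² = 86.72.
The Normal likelihood contributes (σ²)^(−n/2) exp(−SS/(2σ²)), so the posterior is Inverse-Gamma(α + n/2, β + SS/2) = Inverse-Gamma(7.5, 44.56).
The mode of Inverse-Gamma(a, b) is b/(a+1) = 44.56/8.5 ≈ 5.2424.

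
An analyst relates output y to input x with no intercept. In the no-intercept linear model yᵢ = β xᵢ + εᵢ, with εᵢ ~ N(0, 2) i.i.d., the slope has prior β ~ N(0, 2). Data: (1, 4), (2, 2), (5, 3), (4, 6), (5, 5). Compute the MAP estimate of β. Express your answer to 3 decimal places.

β̂_MAP = 1.000

log p(β | y) = −Σ(yᵢ − βxᵢ)²/(2·2) − β²/(2·2) + const.
Setting the derivative to zero: Σxᵢ(yᵢ − βxᵢ)/2 − β/2 = 0, so β = Σxᵢyᵢ / (Σxᵢ² + σ²/τ²).
Σxᵢyᵢ = 1·4 + 2·2 + 5·3 + 4·6 + 5·5 = 72; Σxᵢ² = 71; σ²/τ² = 1.
β̂_MAP = 72 / (71 + 1) = 72/72 ≈ 1.000.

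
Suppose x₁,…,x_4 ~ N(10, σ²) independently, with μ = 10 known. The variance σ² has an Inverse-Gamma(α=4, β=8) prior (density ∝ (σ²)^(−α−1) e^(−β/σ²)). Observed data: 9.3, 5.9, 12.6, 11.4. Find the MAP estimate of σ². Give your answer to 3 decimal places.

σ̂²_MAP = 3.001

Sum of squared deviations about the known mean: SS = (9.3−10)² + (5.9−10)² + (12.6−10)² + (11.4−10)² = 26.02.
The Normal likelihood contributes (σ²)^(−n/2) exp(−SS/(2σ²)), so the posterior is Inverse-Gamma(α + n/2, β + SS/2) = Inverse-Gamma(6, 21.01).
The mode of Inverse-Gamma(a, b) is b/(a+1) = 21.01/7 ≈ 3.001.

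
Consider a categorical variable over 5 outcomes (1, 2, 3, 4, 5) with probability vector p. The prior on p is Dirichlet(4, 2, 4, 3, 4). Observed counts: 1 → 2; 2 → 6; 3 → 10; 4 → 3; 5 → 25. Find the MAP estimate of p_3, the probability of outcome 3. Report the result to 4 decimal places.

The posterior is Dirichlet(αᵢ + nᵢ) = Dirichlet(6, 8, 14, 6, 29).
For a Dirichlet(a₁,…,a_K) with all aᵢ > 1, the mode has j-th component (aⱼ − 1)/(Σaᵢ − K).
Here Σaᵢ = 63 and K = 5, so p_3 = (14 − 1)/(63 − 5) = 13/58 ≈ 0.2241.

MAP estimate: 0.2241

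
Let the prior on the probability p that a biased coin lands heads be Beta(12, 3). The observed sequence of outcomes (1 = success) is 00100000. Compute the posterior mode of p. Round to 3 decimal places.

p̂_MAP = 0.571

Prior: Beta(12, 3).
Data: 1 success in 8 trials (from the sequence). The binomial likelihood contributes p(1−p)^7, so the posterior is Beta(12+1, 3+7) = Beta(13, 10).
For Beta(a, b) with a, b > 1 the mode is (a−1)/(a+b−2) = 12/21 ≈ 0.571.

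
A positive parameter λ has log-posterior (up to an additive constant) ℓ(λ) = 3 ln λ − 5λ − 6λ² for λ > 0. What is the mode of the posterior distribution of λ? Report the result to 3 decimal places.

ℓ'(λ) = 3/λ − 5 − 12λ. Setting this to zero and multiplying by λ: 12λ² + 5λ − 3 = 0.
λ = (−5 + √(5² + 4·12·3)) / (2·12) = (−5 + √169) / 24 = (−5 + 13)/24 = 1/3.
ℓ''(λ) = −3/λ² − 12 < 0, confirming a maximum.

λ̂_MAP = 0.333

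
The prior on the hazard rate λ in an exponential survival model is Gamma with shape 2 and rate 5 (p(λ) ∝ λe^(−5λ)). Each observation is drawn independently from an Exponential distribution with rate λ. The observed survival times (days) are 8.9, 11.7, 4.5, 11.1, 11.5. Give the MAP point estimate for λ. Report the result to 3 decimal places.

The Exponential(rate=λ) likelihood is ∝ λ^n e^(−λΣtᵢ). Here n = 5 and Σtᵢ = 8.9 + 11.7 + 4.5 + 11.1 + 11.5 = 47.7.
Posterior ∝ λe^(−5λ) · λ^5e^(−47.7λ) = λ^6e^(−52.7λ), i.e. Gamma(7, 52.7).
Mode = (a−1)/b = 6/52.7 ≈ 0.114.

λ̂_MAP = 0.114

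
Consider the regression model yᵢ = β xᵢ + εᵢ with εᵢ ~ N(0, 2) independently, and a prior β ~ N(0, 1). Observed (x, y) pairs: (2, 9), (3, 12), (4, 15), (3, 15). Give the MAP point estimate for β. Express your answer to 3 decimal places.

β̂_MAP = 3.975

log p(β | y) = −Σ(yᵢ − βxᵢ)²/(2·2) − β²/(2·1) + const.
Setting the derivative to zero: Σxᵢ(yᵢ − βxᵢ)/2 − β/1 = 0, so β = Σxᵢyᵢ / (Σxᵢ² + σ²/τ²).
Σxᵢyᵢ = 2·9 + 3·12 + 4·15 + 3·15 = 159; Σxᵢ² = 38; σ²/τ² = 2.
β̂_MAP = 159 / (38 + 2) = 159/40 ≈ 3.975.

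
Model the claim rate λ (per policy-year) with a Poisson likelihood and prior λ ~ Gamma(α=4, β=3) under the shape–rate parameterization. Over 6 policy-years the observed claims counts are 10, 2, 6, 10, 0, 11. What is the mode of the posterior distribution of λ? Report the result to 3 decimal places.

Σxᵢ = 10+2+6+10+0+11 = 39, with n = 6.
Posterior ∝ λ^3e^(−3λ) · λ^39e^(−6λ) = λ^42e^(−9λ), i.e. Gamma(shape=43, rate=9).
The mode of a Gamma(a, b) with a ≥ 1 (shape–rate) is (a−1)/b = 42/9 ≈ 4.667.

λ̂_MAP = 4.667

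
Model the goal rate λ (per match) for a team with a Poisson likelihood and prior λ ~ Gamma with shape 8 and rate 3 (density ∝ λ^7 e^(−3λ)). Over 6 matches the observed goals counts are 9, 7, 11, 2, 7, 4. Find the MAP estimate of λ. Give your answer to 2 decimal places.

Σxᵢ = 9+7+11+2+7+4 = 40, with n = 6.
Posterior ∝ λ^7e^(−3λ) · λ^40e^(−6λ) = λ^47e^(−9λ), i.e. Gamma(shape=48, rate=9).
The mode of a Gamma(a, b) with a ≥ 1 (shape–rate) is (a−1)/b = 47/9 ≈ 5.22.

λ̂_MAP = 5.22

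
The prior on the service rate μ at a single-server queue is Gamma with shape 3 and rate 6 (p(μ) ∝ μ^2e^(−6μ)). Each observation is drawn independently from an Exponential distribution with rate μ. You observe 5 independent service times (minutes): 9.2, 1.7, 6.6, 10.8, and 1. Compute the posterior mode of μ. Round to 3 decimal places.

The Exponential(rate=μ) likelihood is ∝ μ^n e^(−μΣtᵢ). Here n = 5 and Σtᵢ = 9.2 + 1.7 + 6.6 + 10.8 + 1 = 29.3.
Posterior ∝ μ^2e^(−6μ) · μ^5e^(−29.3μ) = μ^7e^(−35.3μ), i.e. Gamma(8, 35.3).
Mode = (a−1)/b = 7/35.3 ≈ 0.198.

μ̂_MAP = 0.198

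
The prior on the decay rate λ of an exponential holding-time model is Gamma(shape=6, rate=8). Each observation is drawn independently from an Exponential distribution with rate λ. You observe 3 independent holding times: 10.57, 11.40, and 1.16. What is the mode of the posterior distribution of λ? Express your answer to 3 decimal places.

The Exponential(rate=λ) likelihood is ∝ λ^n e^(−λΣtᵢ). Here n = 3 and Σtᵢ = 10.57 + 11.40 + 1.16 = 23.13.
Posterior ∝ λ^5e^(−8λ) · λ^3e^(−23.13λ) = λ^8e^(−31.13λ), i.e. Gamma(9, 31.13).
Mode = (a−1)/b = 8/31.13 ≈ 0.257.

λ̂_MAP = 0.257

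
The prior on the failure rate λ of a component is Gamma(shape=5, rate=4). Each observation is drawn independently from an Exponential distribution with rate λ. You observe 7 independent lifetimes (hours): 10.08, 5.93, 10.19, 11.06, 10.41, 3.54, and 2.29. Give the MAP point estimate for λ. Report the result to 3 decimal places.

λ̂_MAP = 0.191

The Exponential(rate=λ) likelihood is ∝ λ^n e^(−λΣtᵢ). Here n = 7 and Σtᵢ = 10.08 + 5.93 + 10.19 + 11.06 + 10.41 + 3.54 + 2.29 = 53.50.
Posterior ∝ λ^4e^(−4λ) · λ^7e^(−53.50λ) = λ^11e^(−57.50λ), i.e. Gamma(12, 57.50).
Mode = (a−1)/b = 11/57.50 ≈ 0.191.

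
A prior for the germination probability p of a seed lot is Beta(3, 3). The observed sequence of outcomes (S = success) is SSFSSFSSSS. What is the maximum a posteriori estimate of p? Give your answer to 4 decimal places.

Prior: Beta(3, 3).
Data: 8 successes in 10 trials (from the sequence). The binomial likelihood contributes p^8(1−p)^2, so the posterior is Beta(3+8, 3+2) = Beta(11, 5).
For Beta(a, b) with a, b > 1 the mode is (a−1)/(a+b−2) = 10/14 ≈ 0.7143.

p̂_MAP = 0.7143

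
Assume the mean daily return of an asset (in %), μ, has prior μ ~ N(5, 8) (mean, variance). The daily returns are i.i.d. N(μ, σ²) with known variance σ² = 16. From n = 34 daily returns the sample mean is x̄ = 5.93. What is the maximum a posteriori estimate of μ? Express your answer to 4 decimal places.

μ̂_MAP = 5.8783

n = 34, x̄ = 5.93.
For a Normal prior and Normal likelihood with known variance, the posterior is Normal; its mode equals its mean, the precision-weighted average.
Prior precision 1/σ₀² = 1/8 = 0.125; data precision n/σ² = 34/16 = 2.125.
μ̂ = (0.125·5 + 2.125·5.93) / (0.125 + 2.125) = 13.22625/2.25 = 3527/600 ≈ 5.8783.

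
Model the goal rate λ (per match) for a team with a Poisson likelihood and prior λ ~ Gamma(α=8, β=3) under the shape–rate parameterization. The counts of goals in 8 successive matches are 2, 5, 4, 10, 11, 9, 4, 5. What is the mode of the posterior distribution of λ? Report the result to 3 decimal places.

Σxᵢ = 2+5+4+10+11+9+4+5 = 50, with n = 8.
Posterior ∝ λ^7e^(−3λ) · λ^50e^(−8λ) = λ^57e^(−11λ), i.e. Gamma(shape=58, rate=11).
The mode of a Gamma(a, b) with a ≥ 1 (shape–rate) is (a−1)/b = 57/11 ≈ 5.182.

λ̂_MAP = 5.182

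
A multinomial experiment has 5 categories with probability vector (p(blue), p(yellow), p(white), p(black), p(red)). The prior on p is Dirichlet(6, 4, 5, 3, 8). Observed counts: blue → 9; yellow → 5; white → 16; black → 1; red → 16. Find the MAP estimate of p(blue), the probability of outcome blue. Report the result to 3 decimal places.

MAP estimate of p(blue) = 0.206

The posterior is Dirichlet(αᵢ + nᵢ) = Dirichlet(15, 9, 21, 4, 24).
For a Dirichlet(a₁,…,a_K) with all aᵢ > 1, the mode has j-th component (aⱼ − 1)/(Σaᵢ − K).
Here Σaᵢ = 73 and K = 5, so p(blue) = (15 − 1)/(73 − 5) = 14/68 ≈ 0.206.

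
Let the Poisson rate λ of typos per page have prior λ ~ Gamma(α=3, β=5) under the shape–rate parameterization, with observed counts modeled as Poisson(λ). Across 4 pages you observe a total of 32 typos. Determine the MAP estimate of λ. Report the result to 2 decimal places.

Σxᵢ = 32, n = 4.
Posterior ∝ λ^2e^(−5λ) · λ^32e^(−4λ) = λ^34e^(−9λ), i.e. Gamma(shape=35, rate=9).
The mode of a Gamma(a, b) with a ≥ 1 (shape–rate) is (a−1)/b = 34/9 ≈ 3.78.

λ̂_MAP = 3.78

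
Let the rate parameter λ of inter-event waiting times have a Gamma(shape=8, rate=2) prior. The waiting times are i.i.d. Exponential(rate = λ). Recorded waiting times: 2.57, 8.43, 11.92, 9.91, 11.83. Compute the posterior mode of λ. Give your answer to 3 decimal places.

λ̂_MAP = 0.257

The Exponential(rate=λ) likelihood is ∝ λ^n e^(−λΣtᵢ). Here n = 5 and Σtᵢ = 2.57 + 8.43 + 11.92 + 9.91 + 11.83 = 44.66.
Posterior ∝ λ^7e^(−2λ) · λ^5e^(−44.66λ) = λ^12e^(−46.66λ), i.e. Gamma(13, 46.66).
Mode = (a−1)/b = 12/46.66 ≈ 0.257.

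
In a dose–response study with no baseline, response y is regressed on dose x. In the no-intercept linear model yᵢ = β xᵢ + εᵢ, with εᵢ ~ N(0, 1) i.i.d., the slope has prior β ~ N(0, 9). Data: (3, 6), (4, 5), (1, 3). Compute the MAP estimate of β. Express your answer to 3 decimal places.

β̂_MAP = 1.570

log p(β | y) = −Σ(yᵢ − βxᵢ)²/(2·1) − β²/(2·9) + const.
Setting the derivative to zero: Σxᵢ(yᵢ − βxᵢ)/1 − β/9 = 0, so β = Σxᵢyᵢ / (Σxᵢ² + σ²/τ²).
Σxᵢyᵢ = 3·6 + 4·5 + 1·3 = 41; Σxᵢ² = 26; σ²/τ² = 1/9.
β̂_MAP = 41 / (26 + 1/9) = 41/(235/9) = 369/235 ≈ 1.570.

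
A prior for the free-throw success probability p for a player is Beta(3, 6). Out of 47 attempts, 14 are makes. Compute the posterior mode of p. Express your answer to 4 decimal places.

Prior: Beta(3, 6).
Data: 14 successes in 47 trials. The binomial likelihood contributes p^14(1−p)^33, so the posterior is Beta(3+14, 6+33) = Beta(17, 39).
For Beta(a, b) with a, b > 1 the mode is (a−1)/(a+b−2) = 16/54 ≈ 0.2963.

p̂_MAP = 0.2963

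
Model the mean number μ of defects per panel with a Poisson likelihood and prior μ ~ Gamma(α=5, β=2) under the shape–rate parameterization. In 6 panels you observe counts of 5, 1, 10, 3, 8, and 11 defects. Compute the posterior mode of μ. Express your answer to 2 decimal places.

μ̂_MAP = 5.25

Σxᵢ = 5+1+10+3+8+11 = 38, with n = 6.
Posterior ∝ μ^4e^(−2μ) · μ^38e^(−6μ) = μ^42e^(−8μ), i.e. Gamma(shape=43, rate=8).
The mode of a Gamma(a, b) with a ≥ 1 (shape–rate) is (a−1)/b = 42/8 ≈ 5.25.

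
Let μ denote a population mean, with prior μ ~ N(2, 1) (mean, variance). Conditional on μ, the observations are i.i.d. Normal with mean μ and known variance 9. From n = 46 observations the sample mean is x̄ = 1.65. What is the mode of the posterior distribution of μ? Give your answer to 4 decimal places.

n = 46, x̄ = 1.65.
For a Normal prior and Normal likelihood with known variance, the posterior is Normal; its mode equals its mean, the precision-weighted average.
Prior precision 1/σ₀² = 1/1 = 1; data precision n/σ² = 46/9.
μ̂ = (1·2 + (46/9)·1.65) / (1 + 46/9) = (313/30)/(55/9) = 939/550 ≈ 1.7073.

μ̂_MAP = 1.7073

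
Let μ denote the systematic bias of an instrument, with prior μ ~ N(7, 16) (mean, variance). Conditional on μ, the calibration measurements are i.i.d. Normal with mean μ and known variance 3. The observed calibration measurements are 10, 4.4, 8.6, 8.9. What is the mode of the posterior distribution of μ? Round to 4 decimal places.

μ̂_MAP = 7.9313

n = 4; x̄ = (10 + 4.4 + 8.6 + 8.9)/4 = 31.9/4 = 7.975.
For a Normal prior and Normal likelihood with known variance, the posterior is Normal; its mode equals its mean, the precision-weighted average.
Prior precision 1/σ₀² = 1/16 = 0.0625; data precision n/σ² = 4/3.
μ̂ = (0.0625·7 + (4/3)·7.975) / (0.0625 + 4/3) = (2657/240)/(67/48) = 2657/335 ≈ 7.9313.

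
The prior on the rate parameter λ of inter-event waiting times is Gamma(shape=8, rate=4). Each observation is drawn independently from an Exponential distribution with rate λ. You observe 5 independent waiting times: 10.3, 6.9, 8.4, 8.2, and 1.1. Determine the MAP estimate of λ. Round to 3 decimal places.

λ̂_MAP = 0.308

The Exponential(rate=λ) likelihood is ∝ λ^n e^(−λΣtᵢ). Here n = 5 and Σtᵢ = 10.3 + 6.9 + 8.4 + 8.2 + 1.1 = 34.9.
Posterior ∝ λ^7e^(−4λ) · λ^5e^(−34.9λ) = λ^12e^(−38.9λ), i.e. Gamma(13, 38.9).
Mode = (a−1)/b = 12/38.9 ≈ 0.308.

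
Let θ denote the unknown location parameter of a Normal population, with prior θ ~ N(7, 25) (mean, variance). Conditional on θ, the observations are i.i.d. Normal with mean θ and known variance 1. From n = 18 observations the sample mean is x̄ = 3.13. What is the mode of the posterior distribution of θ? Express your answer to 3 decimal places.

θ̂_MAP = 3.139

n = 18, x̄ = 3.13.
For a Normal prior and Normal likelihood with known variance, the posterior is Normal; its mode equals its mean, the precision-weighted average.
Prior precision 1/σ₀² = 1/25 = 0.04; data precision n/σ² = 18/1 = 18.
θ̂ = (0.04·7 + 18·3.13) / (0.04 + 18) = 56.62/18.04 = 2831/902 ≈ 3.139.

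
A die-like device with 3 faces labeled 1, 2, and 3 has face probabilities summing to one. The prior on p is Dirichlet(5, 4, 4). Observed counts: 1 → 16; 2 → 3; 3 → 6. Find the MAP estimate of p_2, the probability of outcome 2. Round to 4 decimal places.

MAP estimate: 0.1714

The posterior is Dirichlet(αᵢ + nᵢ) = Dirichlet(21, 7, 10).
For a Dirichlet(a₁,…,a_K) with all aᵢ > 1, the mode has j-th component (aⱼ − 1)/(Σaᵢ − K).
Here Σaᵢ = 38 and K = 3, so p_2 = (7 − 1)/(38 − 3) = 6/35 ≈ 0.1714.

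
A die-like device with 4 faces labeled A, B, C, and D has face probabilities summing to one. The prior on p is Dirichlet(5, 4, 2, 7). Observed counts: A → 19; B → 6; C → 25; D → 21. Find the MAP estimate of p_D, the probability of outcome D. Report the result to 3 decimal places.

MAP estimate of p_D = 0.318

The posterior is Dirichlet(αᵢ + nᵢ) = Dirichlet(24, 10, 27, 28).
For a Dirichlet(a₁,…,a_K) with all aᵢ > 1, the mode has j-th component (aⱼ − 1)/(Σaᵢ − K).
Here Σaᵢ = 89 and K = 4, so p_D = (28 − 1)/(89 − 4) = 27/85 ≈ 0.318.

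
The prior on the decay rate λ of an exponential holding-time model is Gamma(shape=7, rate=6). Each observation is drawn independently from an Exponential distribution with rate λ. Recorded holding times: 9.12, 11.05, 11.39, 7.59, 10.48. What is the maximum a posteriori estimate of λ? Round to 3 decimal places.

λ̂_MAP = 0.198

The Exponential(rate=λ) likelihood is ∝ λ^n e^(−λΣtᵢ). Here n = 5 and Σtᵢ = 9.12 + 11.05 + 11.39 + 7.59 + 10.48 = 49.63.
Posterior ∝ λ^6e^(−6λ) · λ^5e^(−49.63λ) = λ^11e^(−55.63λ), i.e. Gamma(12, 55.63).
Mode = (a−1)/b = 11/55.63 ≈ 0.198.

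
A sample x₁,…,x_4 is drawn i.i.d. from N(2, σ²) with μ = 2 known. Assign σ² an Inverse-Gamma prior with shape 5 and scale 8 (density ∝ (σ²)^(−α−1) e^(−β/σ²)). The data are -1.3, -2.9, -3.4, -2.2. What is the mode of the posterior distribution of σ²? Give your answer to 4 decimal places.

σ̂²_MAP = 6.1063

Sum of squared deviations about the known mean: SS = (-1.3−2)² + (-2.9−2)² + (-3.4−2)² + (-2.2−2)² = 81.7.
The Normal likelihood contributes (σ²)^(−n/2) exp(−SS/(2σ²)), so the posterior is Inverse-Gamma(α + n/2, β + SS/2) = Inverse-Gamma(7, 48.85).
The mode of Inverse-Gamma(a, b) is b/(a+1) = 48.85/8 ≈ 6.1063.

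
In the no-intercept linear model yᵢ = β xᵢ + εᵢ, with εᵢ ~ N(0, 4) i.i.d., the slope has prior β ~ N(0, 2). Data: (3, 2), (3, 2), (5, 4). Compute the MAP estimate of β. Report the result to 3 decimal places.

log p(β | y) = −Σ(yᵢ − βxᵢ)²/(2·4) − β²/(2·2) + const.
Setting the derivative to zero: Σxᵢ(yᵢ − βxᵢ)/4 − β/2 = 0, so β = Σxᵢyᵢ / (Σxᵢ² + σ²/τ²).
Σxᵢyᵢ = 3·2 + 3·2 + 5·4 = 32; Σxᵢ² = 43; σ²/τ² = 2.
β̂_MAP = 32 / (43 + 2) = 32/45 ≈ 0.711.

β̂_MAP = 0.711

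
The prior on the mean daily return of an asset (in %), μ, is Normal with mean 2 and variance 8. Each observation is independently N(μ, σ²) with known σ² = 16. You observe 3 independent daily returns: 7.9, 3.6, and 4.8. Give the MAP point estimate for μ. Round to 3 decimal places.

n = 3; x̄ = (7.9 + 3.6 + 4.8)/3 = 16.3/3 = 163/30 ≈ 5.4333.
For a Normal prior and Normal likelihood with known variance, the posterior is Normal; its mode equals its mean, the precision-weighted average.
Prior precision 1/σ₀² = 1/8 = 0.125; data precision n/σ² = 3/16 = 0.1875.
μ̂ = (0.125·2 + 0.1875·(163/30)) / (0.125 + 0.1875) = 1.26875/0.3125 = 4.060.

μ̂_MAP = 4.060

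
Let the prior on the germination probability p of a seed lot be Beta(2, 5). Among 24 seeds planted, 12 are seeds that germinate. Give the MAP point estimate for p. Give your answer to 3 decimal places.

Prior: Beta(2, 5).
Data: 12 successes in 24 trials. The binomial likelihood contributes p^12(1−p)^12, so the posterior is Beta(2+12, 5+12) = Beta(14, 17).
For Beta(a, b) with a, b > 1 the mode is (a−1)/(a+b−2) = 13/29 ≈ 0.448.

p̂_MAP = 0.448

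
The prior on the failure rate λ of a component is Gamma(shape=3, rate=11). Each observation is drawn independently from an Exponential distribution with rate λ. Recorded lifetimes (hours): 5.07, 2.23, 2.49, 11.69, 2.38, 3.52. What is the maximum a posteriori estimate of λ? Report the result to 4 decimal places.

λ̂_MAP = 0.2084

The Exponential(rate=λ) likelihood is ∝ λ^n e^(−λΣtᵢ). Here n = 6 and Σtᵢ = 5.07 + 2.23 + 2.49 + 11.69 + 2.38 + 3.52 = 27.38.
Posterior ∝ λ^2e^(−11λ) · λ^6e^(−27.38λ) = λ^8e^(−38.38λ), i.e. Gamma(9, 38.38).
Mode = (a−1)/b = 8/38.38 ≈ 0.2084.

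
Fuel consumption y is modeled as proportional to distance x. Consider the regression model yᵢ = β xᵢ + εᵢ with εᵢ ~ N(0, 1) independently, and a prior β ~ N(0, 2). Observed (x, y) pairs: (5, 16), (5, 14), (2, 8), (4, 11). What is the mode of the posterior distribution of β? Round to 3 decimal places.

log p(β | y) = −Σ(yᵢ − βxᵢ)²/(2·1) − β²/(2·2) + const.
Setting the derivative to zero: Σxᵢ(yᵢ − βxᵢ)/1 − β/2 = 0, so β = Σxᵢyᵢ / (Σxᵢ² + σ²/τ²).
Σxᵢyᵢ = 5·16 + 5·14 + 2·8 + 4·11 = 210; Σxᵢ² = 70; σ²/τ² = 0.5.
β̂_MAP = 210 / (70 + 0.5) = 210/70.5 ≈ 2.979.

β̂_MAP = 2.979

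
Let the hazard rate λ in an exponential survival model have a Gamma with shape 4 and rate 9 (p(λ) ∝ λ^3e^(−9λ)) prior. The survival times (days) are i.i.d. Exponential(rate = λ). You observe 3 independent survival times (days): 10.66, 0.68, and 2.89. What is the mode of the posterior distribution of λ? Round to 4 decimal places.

λ̂_MAP = 0.2583

The Exponential(rate=λ) likelihood is ∝ λ^n e^(−λΣtᵢ). Here n = 3 and Σtᵢ = 10.66 + 0.68 + 2.89 = 14.23.
Posterior ∝ λ^3e^(−9λ) · λ^3e^(−14.23λ) = λ^6e^(−23.23λ), i.e. Gamma(7, 23.23).
Mode = (a−1)/b = 6/23.23 ≈ 0.2583.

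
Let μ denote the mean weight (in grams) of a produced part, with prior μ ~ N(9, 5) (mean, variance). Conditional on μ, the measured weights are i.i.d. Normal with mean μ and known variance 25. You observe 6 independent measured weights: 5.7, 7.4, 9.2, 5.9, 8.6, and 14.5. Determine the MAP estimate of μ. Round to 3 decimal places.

μ̂_MAP = 8.755

n = 6; x̄ = (5.7 + 7.4 + 9.2 + 5.9 + 8.6 + 14.5)/6 = 51.3/6 = 8.55.
For a Normal prior and Normal likelihood with known variance, the posterior is Normal; its mode equals its mean, the precision-weighted average.
Prior precision 1/σ₀² = 1/5 = 0.2; data precision n/σ² = 6/25 = 0.24.
μ̂ = (0.2·9 + 0.24·8.55) / (0.2 + 0.24) = 3.852/0.44 = 963/110 ≈ 8.755.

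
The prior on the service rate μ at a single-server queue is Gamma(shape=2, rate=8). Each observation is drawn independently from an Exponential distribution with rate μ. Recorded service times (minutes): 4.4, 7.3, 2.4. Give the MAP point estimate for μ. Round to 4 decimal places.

μ̂_MAP = 0.1810

The Exponential(rate=μ) likelihood is ∝ μ^n e^(−μΣtᵢ). Here n = 3 and Σtᵢ = 4.4 + 7.3 + 2.4 = 14.1.
Posterior ∝ μe^(−8μ) · μ^3e^(−14.1μ) = μ^4e^(−22.1μ), i.e. Gamma(5, 22.1).
Mode = (a−1)/b = 4/22.1 ≈ 0.1810.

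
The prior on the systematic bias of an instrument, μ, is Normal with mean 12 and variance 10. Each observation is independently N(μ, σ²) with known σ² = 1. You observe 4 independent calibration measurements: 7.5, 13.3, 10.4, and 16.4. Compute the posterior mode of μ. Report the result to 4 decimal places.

n = 4; x̄ = (7.5 + 13.3 + 10.4 + 16.4)/4 = 47.6/4 = 11.9.
For a Normal prior and Normal likelihood with known variance, the posterior is Normal; its mode equals its mean, the precision-weighted average.
Prior precision 1/σ₀² = 1/10 = 0.1; data precision n/σ² = 4/1 = 4.
μ̂ = (0.1·12 + 4·11.9) / (0.1 + 4) = 48.8/4.1 = 488/41 ≈ 11.9024.

μ̂_MAP = 11.9024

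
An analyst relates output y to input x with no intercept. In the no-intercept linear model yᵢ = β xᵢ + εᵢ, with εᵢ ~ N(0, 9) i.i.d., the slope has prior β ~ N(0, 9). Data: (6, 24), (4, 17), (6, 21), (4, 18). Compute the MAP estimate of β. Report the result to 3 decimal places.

log p(β | y) = −Σ(yᵢ − βxᵢ)²/(2·9) − β²/(2·9) + const.
Setting the derivative to zero: Σxᵢ(yᵢ − βxᵢ)/9 − β/9 = 0, so β = Σxᵢyᵢ / (Σxᵢ² + σ²/τ²).
Σxᵢyᵢ = 6·24 + 4·17 + 6·21 + 4·18 = 410; Σxᵢ² = 104; σ²/τ² = 1.
β̂_MAP = 410 / (104 + 1) = 410/105 ≈ 3.905.

β̂_MAP = 3.905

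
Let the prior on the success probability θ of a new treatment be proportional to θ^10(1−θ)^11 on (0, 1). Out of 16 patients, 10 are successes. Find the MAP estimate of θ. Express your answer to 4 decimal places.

The prior density ∝ θ^10(1−θ)^11 is the kernel of Beta(11, 12).
Data: 10 successes in 16 trials. The binomial likelihood contributes θ^10(1−θ)^6, so the posterior is Beta(11+10, 12+6) = Beta(21, 18).
For Beta(a, b) with a, b > 1 the mode is (a−1)/(a+b−2) = 20/37 ≈ 0.5405.

θ̂_MAP = 0.5405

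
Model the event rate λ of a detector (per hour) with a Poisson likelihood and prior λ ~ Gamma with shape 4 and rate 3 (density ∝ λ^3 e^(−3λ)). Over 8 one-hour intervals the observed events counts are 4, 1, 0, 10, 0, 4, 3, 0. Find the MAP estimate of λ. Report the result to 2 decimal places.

λ̂_MAP = 2.27

Σxᵢ = 4+1+0+10+0+4+3+0 = 22, with n = 8.
Posterior ∝ λ^3e^(−3λ) · λ^22e^(−8λ) = λ^25e^(−11λ), i.e. Gamma(shape=26, rate=11).
The mode of a Gamma(a, b) with a ≥ 1 (shape–rate) is (a−1)/b = 25/11 ≈ 2.27.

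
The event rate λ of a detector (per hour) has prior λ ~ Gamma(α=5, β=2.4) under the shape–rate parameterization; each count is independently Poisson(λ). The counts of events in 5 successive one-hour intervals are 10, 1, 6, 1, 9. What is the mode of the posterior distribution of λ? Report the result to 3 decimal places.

Σxᵢ = 10+1+6+1+9 = 27, with n = 5.
Posterior ∝ λ^4e^(−2.4λ) · λ^27e^(−5λ) = λ^31e^(−7.4λ), i.e. Gamma(shape=32, rate=7.4).
The mode of a Gamma(a, b) with a ≥ 1 (shape–rate) is (a−1)/b = 31/7.4 ≈ 4.189.

λ̂_MAP = 4.189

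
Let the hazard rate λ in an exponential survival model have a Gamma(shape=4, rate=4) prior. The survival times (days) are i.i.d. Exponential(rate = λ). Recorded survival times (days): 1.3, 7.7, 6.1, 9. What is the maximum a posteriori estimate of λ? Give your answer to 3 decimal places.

The Exponential(rate=λ) likelihood is ∝ λ^n e^(−λΣtᵢ). Here n = 4 and Σtᵢ = 1.3 + 7.7 + 6.1 + 9 = 24.1.
Posterior ∝ λ^3e^(−4λ) · λ^4e^(−24.1λ) = λ^7e^(−28.1λ), i.e. Gamma(8, 28.1).
Mode = (a−1)/b = 7/28.1 ≈ 0.249.

λ̂_MAP = 0.249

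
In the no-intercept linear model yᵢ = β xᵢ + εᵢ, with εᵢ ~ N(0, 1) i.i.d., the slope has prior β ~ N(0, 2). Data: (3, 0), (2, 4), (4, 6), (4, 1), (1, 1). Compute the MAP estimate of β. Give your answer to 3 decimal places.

β̂_MAP = 0.796

log p(β | y) = −Σ(yᵢ − βxᵢ)²/(2·1) − β²/(2·2) + const.
Setting the derivative to zero: Σxᵢ(yᵢ − βxᵢ)/1 − β/2 = 0, so β = Σxᵢyᵢ / (Σxᵢ² + σ²/τ²).
Σxᵢyᵢ = 3·0 + 2·4 + 4·6 + 4·1 + 1·1 = 37; Σxᵢ² = 46; σ²/τ² = 0.5.
β̂_MAP = 37 / (46 + 0.5) = 37/46.5 ≈ 0.796.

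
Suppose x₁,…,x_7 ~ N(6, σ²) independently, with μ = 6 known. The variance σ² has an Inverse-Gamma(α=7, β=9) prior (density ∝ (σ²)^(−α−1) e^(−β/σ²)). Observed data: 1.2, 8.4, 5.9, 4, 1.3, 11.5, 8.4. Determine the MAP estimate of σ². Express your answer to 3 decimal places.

σ̂²_MAP = 4.735

Sum of squared deviations about the known mean: SS = (1.2−6)² + (8.4−6)² + (5.9−6)² + (4−6)² + (1.3−6)² + (11.5−6)² + (8.4−6)² = 90.91.
The Normal likelihood contributes (σ²)^(−n/2) exp(−SS/(2σ²)), so the posterior is Inverse-Gamma(α + n/2, β + SS/2) = Inverse-Gamma(10.5, 54.455).
The mode of Inverse-Gamma(a, b) is b/(a+1) = 54.455/11.5 ≈ 4.735.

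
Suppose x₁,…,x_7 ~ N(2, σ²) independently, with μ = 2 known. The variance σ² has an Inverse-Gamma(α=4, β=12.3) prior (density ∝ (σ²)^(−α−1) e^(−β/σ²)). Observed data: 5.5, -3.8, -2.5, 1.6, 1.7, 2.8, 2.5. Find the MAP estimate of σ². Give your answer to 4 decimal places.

σ̂²_MAP = 5.4047

Sum of squared deviations about the known mean: SS = (5.5−2)² + (-3.8−2)² + (-2.5−2)² + (1.6−2)² + (1.7−2)² + (2.8−2)² + (2.5−2)² = 67.28.
The Normal likelihood contributes (σ²)^(−n/2) exp(−SS/(2σ²)), so the posterior is Inverse-Gamma(α + n/2, β + SS/2) = Inverse-Gamma(7.5, 45.94).
The mode of Inverse-Gamma(a, b) is b/(a+1) = 45.94/8.5 ≈ 5.4047.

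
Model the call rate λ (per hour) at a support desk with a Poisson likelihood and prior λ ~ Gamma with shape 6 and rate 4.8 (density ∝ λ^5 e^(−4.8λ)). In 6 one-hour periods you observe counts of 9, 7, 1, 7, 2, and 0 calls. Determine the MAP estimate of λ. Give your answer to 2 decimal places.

λ̂_MAP = 2.87

Σxᵢ = 9+7+1+7+2+0 = 26, with n = 6.
Posterior ∝ λ^5e^(−4.8λ) · λ^26e^(−6λ) = λ^31e^(−10.8λ), i.e. Gamma(shape=32, rate=10.8).
The mode of a Gamma(a, b) with a ≥ 1 (shape–rate) is (a−1)/b = 31/10.8 ≈ 2.87.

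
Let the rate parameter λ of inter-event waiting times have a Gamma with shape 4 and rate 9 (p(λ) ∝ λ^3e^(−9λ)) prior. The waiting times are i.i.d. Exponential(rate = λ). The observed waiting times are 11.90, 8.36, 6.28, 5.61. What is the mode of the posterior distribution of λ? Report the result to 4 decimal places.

λ̂_MAP = 0.1701

The Exponential(rate=λ) likelihood is ∝ λ^n e^(−λΣtᵢ). Here n = 4 and Σtᵢ = 11.90 + 8.36 + 6.28 + 5.61 = 32.15.
Posterior ∝ λ^3e^(−9λ) · λ^4e^(−32.15λ) = λ^7e^(−41.15λ), i.e. Gamma(8, 41.15).
Mode = (a−1)/b = 7/41.15 ≈ 0.1701.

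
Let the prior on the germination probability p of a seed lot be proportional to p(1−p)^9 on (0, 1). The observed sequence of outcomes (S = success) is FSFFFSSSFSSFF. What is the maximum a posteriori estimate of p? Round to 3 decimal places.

The prior density ∝ p(1−p)^9 is the kernel of Beta(2, 10).
Data: 6 successes in 13 trials (from the sequence). The binomial likelihood contributes p^6(1−p)^7, so the posterior is Beta(2+6, 10+7) = Beta(8, 17).
For Beta(a, b) with a, b > 1 the mode is (a−1)/(a+b−2) = 7/23 ≈ 0.304.

p̂_MAP = 0.304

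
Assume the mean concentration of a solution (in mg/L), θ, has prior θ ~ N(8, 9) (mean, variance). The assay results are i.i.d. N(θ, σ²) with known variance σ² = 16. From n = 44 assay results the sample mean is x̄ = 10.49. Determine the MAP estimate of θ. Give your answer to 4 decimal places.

θ̂_MAP = 10.3933

n = 44, x̄ = 10.49.
For a Normal prior and Normal likelihood with known variance, the posterior is Normal; its mode equals its mean, the precision-weighted average.
Prior precision 1/σ₀² = 1/9; data precision n/σ² = 44/16 = 2.75.
θ̂ = ((1/9)·8 + 2.75·10.49) / (1/9 + 2.75) = (107051/3600)/(103/36) = 107051/10300 ≈ 10.3933.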